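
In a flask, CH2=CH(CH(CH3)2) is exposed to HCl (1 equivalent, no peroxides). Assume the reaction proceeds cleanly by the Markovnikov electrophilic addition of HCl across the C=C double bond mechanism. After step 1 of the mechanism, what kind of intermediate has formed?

Step 1: Protonation of the alkene by HCl: the π bond acts as the nucleophile and picks up H⁺, giving the more stable (Markovnikov) secondary carbocation. The H–Cl bond breaks heterolytically, releasing Cl⁻.
After step 1 the species present is a secondary carbocation.

secondary carbocation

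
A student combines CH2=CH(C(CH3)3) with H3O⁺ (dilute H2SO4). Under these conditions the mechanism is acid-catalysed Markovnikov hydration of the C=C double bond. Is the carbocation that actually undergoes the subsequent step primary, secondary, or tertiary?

tertiary

Step 1: Electrophilic addition begins with the π(C=C) electrons forming a bond to the proton of H3O⁺. Following Markovnikov's rule, the resulting cation is secondary. H2O is released.
Step 2: A methyl group with its bonding pair migrates from the adjacent tert-butyl carbon to the cationic centre — a 1,2-methyl shift — upgrading the secondary cation to a tertiary one.
The cation rearranges from secondary to tertiary via a 1,2-methyl shift from the adjacent tert-butyl carbon; the tertiary cation is what reacts next.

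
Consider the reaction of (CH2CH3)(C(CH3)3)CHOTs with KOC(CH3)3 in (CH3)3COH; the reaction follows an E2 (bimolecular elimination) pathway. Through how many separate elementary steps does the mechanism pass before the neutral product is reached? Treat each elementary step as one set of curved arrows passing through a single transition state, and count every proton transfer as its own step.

Step 1: In one step, (CH3)3CO⁻ pulls off a β-proton, the C–O bond cleaves, and a C=C double bond forms between the α- and β-carbons (E2, anti elimination).
Total: 1 elementary step.

1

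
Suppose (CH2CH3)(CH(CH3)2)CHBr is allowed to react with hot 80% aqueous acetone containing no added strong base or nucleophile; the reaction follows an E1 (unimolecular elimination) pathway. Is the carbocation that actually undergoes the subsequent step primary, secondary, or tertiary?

tertiary

Step 1: Unassisted departure of Br⁻ (taking the C–Br bonding pair) generates a secondary carbocation.
Step 2: A hydride (H with its bonding pair) migrates from the adjacent isopropyl carbon to the cationic centre — a 1,2-hydride shift — upgrading the secondary cation to a tertiary one.
The cation rearranges from secondary to tertiary via a 1,2-hydride shift from the adjacent isopropyl carbon; the tertiary cation is what reacts next.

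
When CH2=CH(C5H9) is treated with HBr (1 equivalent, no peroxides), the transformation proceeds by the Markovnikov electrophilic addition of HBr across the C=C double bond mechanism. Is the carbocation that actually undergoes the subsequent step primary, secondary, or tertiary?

tertiary

Step 1: Protonation of the alkene by HBr: the π bond acts as the nucleophile and picks up H⁺, giving the more stable (Markovnikov) secondary carbocation. The H–Br bond breaks heterolytically, releasing Br⁻.
Step 2: Carbocation rearrangement: a 1,2-hydride shift from the adjacent cyclopentyl carbon converts the initially-formed secondary cation into the more stable tertiary cation.
The cation rearranges from secondary to tertiary via a 1,2-hydride shift from the adjacent cyclopentyl carbon; the tertiary cation is what reacts next.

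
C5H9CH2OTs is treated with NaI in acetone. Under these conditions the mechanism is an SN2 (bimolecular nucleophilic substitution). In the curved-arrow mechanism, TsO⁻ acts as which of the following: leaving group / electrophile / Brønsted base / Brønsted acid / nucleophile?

Step 1: Backside attack by I⁻ on the carbon bearing the tosylate: the new C–I bond forms as the C–O bond breaks, with Walden inversion at carbon.
TsO⁻ departs with both electrons of the breaking σ-bond — that is the definition of a leaving group.

leaving group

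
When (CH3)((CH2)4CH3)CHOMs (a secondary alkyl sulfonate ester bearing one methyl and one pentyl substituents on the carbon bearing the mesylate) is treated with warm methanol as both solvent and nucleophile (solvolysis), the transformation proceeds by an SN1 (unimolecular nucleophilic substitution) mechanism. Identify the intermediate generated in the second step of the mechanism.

oxonium ion

Step 1: Unassisted departure of MsO⁻ (taking the C–O bonding pair) generates a secondary carbocation.
Step 2: A lone pair on the oxygen of CH3OH attacks the carbocation, forming a new C–O σ-bond and an oxonium ion.
After step 2 the species present is an oxonium ion.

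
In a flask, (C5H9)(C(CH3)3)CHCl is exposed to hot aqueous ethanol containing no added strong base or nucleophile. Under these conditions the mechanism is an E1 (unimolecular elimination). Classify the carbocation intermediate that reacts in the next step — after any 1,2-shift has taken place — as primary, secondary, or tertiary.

tertiary

Step 1: Ionisation: the C–Cl σ-bond cleaves heterolytically; both bonding electrons depart with Cl⁻, leaving a secondary carbocation at the α-carbon.
Step 2: Carbocation rearrangement: a 1,2-hydride shift from the adjacent cyclopentyl carbon converts the initially-formed secondary cation into the more stable tertiary cation.
The cation rearranges from secondary to tertiary via a 1,2-hydride shift from the adjacent cyclopentyl carbon; the tertiary cation is what reacts next.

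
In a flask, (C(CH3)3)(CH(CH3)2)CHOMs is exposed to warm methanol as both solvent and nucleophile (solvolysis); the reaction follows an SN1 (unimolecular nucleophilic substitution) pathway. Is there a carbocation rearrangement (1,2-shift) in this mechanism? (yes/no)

The first-formed carbocation is secondary.
The adjacent isopropyl carbon already bears 2 other carbon substituents and has a hydrogen to migrate; after a 1,2-hydride shift from that carbon the positive charge sits on a tertiary centre.
Tertiary is more stable than secondary, so the shift occurs.

yes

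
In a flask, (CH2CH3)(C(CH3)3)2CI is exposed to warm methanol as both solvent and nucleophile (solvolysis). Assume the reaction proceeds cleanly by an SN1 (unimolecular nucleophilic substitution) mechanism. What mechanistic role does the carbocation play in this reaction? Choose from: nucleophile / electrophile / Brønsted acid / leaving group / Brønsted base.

electrophile

Step 2: CH3OH donates an oxygen lone pair into the empty p orbital of the cation, giving a protonated ether (an oxonium ion).
The carbocation accepts an electron pair into an empty or π* orbital — it is the electrophile.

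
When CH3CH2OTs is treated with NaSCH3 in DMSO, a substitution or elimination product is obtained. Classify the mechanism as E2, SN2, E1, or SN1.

Conditions: a primary substrate with a strong nucleophile in the polar aprotic solvent DMSO.
These conditions are the textbook signature of the SN2 pathway.
An unhindered substrate with a strong nucleophile in a polar aprotic solvent favours one-step backside displacement.

SN2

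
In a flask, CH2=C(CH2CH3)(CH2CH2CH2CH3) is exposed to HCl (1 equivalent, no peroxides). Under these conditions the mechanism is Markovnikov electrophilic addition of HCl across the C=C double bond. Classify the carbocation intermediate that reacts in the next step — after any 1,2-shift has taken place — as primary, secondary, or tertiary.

Step 1: Protonation of the alkene by HCl: the π bond acts as the nucleophile and picks up H⁺, giving the more stable (Markovnikov) tertiary carbocation. The H–Cl bond breaks heterolytically, releasing Cl⁻.
No single 1,2-shift to an adjacent carbon would give a more-substituted cation, so no rearrangement occurs.

tertiary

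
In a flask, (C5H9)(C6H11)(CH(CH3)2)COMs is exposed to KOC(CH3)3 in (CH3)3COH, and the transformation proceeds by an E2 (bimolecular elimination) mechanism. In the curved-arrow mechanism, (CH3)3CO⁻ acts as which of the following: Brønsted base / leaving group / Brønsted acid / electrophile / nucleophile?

Step 1: Concerted anti-periplanar elimination: (CH3)3CO⁻ abstracts a β-H while MsO⁻ leaves, and the C–H electrons become the new C=C π bond — all in a single transition state.
(CH3)3CO⁻ accepts a proton in a proton-transfer step — a Brønsted base.

Brønsted base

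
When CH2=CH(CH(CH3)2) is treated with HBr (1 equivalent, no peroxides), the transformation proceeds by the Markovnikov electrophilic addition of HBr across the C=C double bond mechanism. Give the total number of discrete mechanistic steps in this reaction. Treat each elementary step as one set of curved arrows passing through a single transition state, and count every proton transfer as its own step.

Step 1: Electrophilic addition begins with the π(C=C) electrons forming a bond to the proton of HBr. Following Markovnikov's rule, the resulting cation is secondary. The H–Br bond breaks heterolytically, releasing Br⁻.
Step 2: A 1,2-hydride shift from the adjacent isopropyl carbon moves the positive charge from the secondary centre to an adjacent carbon, generating a more stable tertiary carbocation.
Step 3: The Br⁻ anion donates a lone pair to the carbocation, forming the new C–Br σ-bond and giving the neutral alkyl halide.
Total: 3 elementary steps.

3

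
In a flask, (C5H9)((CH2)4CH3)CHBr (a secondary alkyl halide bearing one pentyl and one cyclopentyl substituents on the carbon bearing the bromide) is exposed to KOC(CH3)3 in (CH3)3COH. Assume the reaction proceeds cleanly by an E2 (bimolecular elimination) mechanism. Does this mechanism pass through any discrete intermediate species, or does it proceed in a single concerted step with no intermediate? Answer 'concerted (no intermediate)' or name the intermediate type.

concerted (no intermediate)

In one step, (CH3)3CO⁻ pulls off a β-proton, the C–Br bond cleaves, and a C=C double bond forms between the α- and β-carbons (E2, anti elimination).
All bond changes occur in one transition state; no discrete intermediate is formed.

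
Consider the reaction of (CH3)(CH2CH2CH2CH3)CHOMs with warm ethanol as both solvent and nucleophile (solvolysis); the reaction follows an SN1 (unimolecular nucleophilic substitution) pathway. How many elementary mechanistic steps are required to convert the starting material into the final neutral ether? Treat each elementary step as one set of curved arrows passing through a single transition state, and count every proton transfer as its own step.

3

Step 1: Ionisation: the C–O σ-bond cleaves heterolytically; both bonding electrons depart with MsO⁻, leaving a secondary carbocation at the α-carbon.
(No 1,2-shift: no single shift to an adjacent carbon would give a more stable cation.)
Step 2: Nucleophilic capture: the oxygen of CH3CH2OH bonds to the cationic carbon, producing an oxonium-ion intermediate.
Step 3: Proton transfer from the O–H of the oxonium ion to a solvent molecule delivers the neutral ether.
Total: 3 elementary steps.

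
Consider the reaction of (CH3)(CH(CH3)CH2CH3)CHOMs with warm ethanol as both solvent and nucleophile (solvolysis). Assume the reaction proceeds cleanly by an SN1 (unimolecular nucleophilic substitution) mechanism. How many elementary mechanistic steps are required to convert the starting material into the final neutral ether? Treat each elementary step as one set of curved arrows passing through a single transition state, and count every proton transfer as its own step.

4

Step 1: Unassisted departure of MsO⁻ (taking the C–O bonding pair) generates a secondary carbocation.
Step 2: A 1,2-hydride shift from the adjacent sec-butyl carbon moves the positive charge from the secondary centre to an adjacent carbon, generating a more stable tertiary carbocation.
Step 3: Nucleophilic capture: the oxygen of CH3CH2OH bonds to the cationic carbon, producing an oxonium-ion intermediate.
Step 4: A second solvent molecule removes the proton on oxygen, giving the neutral ether product.
Total: 4 elementary steps.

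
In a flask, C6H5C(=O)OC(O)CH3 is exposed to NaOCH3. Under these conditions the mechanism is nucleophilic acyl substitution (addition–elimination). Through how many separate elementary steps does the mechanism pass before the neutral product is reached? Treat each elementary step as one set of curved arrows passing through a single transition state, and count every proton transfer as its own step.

Step 1: Nucleophilic addition of CH3O⁻ to the acyl carbon breaks the π(C=O) bond and yields a tetrahedral, anionic intermediate.
Step 2: An oxygen lone pair re-forms the C=O π bond as the C–O σ-bond breaks; CH3CO2⁻ is expelled.
Total: 2 elementary steps.

2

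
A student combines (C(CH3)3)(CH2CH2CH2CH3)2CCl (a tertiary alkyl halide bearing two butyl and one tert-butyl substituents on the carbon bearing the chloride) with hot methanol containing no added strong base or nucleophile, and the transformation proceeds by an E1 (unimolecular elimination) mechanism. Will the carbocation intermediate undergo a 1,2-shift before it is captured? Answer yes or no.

no

The first-formed carbocation is tertiary.
No single 1,2-shift to an adjacent carbon would produce a more-substituted cation than the one already present, so no rearrangement occurs.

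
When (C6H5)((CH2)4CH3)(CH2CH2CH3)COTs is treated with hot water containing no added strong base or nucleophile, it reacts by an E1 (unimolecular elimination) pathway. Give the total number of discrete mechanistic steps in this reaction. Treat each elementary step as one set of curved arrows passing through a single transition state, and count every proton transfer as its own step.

2

Step 1: The C–O bond breaks with both electrons going to the tosylate; TsO⁻ leaves and a tertiary carbocation remains.
(No 1,2-shift: no single shift to an adjacent carbon would give a more stable cation.)
Step 2: Loss of a β-proton to a water molecule of the solvent: the C–H bonding pair collapses toward the cationic carbon to form the C=C π bond, yielding the alkene.
Total: 2 elementary steps.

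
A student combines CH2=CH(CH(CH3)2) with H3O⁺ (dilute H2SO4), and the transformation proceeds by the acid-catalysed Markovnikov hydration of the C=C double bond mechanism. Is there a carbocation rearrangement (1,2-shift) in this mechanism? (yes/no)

yes

The first-formed carbocation is secondary.
The adjacent isopropyl carbon already bears 2 other carbon substituents and has a hydrogen to migrate; after a 1,2-hydride shift from that carbon the positive charge sits on a tertiary centre.
Tertiary is more stable than secondary, so the shift occurs.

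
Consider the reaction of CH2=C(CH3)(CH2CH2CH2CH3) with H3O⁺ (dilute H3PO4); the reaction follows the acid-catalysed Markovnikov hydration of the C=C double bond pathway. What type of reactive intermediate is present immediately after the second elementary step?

oxonium ion

Step 1: Electrophilic addition begins with the π(C=C) electrons forming a bond to the proton of H3O⁺. Following Markovnikov's rule, the resulting cation is tertiary. H2O is released.
Step 2: A lone pair on the oxygen of H2O attacks the carbocation, forming a C–O bond and an oxonium ion (a protonated alcohol).
After step 2 the species present is an oxonium ion.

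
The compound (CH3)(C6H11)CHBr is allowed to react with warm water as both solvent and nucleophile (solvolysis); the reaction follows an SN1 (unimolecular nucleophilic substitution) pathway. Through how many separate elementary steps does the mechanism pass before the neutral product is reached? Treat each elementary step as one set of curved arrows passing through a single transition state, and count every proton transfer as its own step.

Step 1: Unassisted departure of Br⁻ (taking the C–Br bonding pair) generates a secondary carbocation.
Step 2: A hydride (H with its bonding pair) migrates from the adjacent cyclohexyl carbon to the cationic centre — a 1,2-hydride shift — upgrading the secondary cation to a tertiary one.
Step 3: H2O donates an oxygen lone pair into the empty p orbital of the cation, giving a protonated alcohol (an oxonium ion).
Step 4: Proton transfer from the O–H of the oxonium ion to a solvent molecule delivers the neutral alcohol.
Total: 4 elementary steps.

4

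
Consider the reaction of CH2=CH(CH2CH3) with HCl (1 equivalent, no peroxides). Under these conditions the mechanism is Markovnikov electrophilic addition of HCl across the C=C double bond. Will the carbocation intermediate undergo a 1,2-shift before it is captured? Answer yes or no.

The first-formed carbocation is secondary.
No single 1,2-shift to an adjacent carbon would produce a more-substituted cation than the one already present, so no rearrangement occurs.

no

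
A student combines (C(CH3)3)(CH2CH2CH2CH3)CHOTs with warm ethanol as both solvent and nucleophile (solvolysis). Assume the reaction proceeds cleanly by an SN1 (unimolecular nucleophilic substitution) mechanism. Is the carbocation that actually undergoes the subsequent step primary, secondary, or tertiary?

Step 1: Ionisation: the C–O σ-bond cleaves heterolytically; both bonding electrons depart with TsO⁻, leaving a secondary carbocation at the α-carbon.
Step 2: A 1,2-methyl shift from the adjacent tert-butyl carbon moves the positive charge from the secondary centre to an adjacent carbon, generating a more stable tertiary carbocation.
The cation rearranges from secondary to tertiary via a 1,2-methyl shift from the adjacent tert-butyl carbon; the tertiary cation is what reacts next.

tertiary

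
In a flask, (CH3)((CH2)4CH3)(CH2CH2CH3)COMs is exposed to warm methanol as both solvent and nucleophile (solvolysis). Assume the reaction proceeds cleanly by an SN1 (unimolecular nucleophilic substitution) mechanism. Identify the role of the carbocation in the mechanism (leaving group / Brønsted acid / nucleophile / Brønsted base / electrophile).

electrophile

Step 2: CH3OH donates an oxygen lone pair into the empty p orbital of the cation, giving a protonated ether (an oxonium ion).
The carbocation accepts an electron pair into an empty or π* orbital — it is the electrophile.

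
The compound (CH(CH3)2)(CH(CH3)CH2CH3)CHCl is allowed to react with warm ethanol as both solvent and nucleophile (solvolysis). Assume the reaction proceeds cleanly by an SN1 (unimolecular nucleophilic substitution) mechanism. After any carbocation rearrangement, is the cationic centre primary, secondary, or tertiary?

tertiary

Step 1: The C–Cl bond breaks with both electrons going to the chloride; Cl⁻ leaves and a secondary carbocation remains.
Step 2: A 1,2-hydride shift from the adjacent isopropyl carbon moves the positive charge from the secondary centre to an adjacent carbon, generating a more stable tertiary carbocation.
The cation rearranges from secondary to tertiary via a 1,2-hydride shift from the adjacent isopropyl carbon; the tertiary cation is what reacts next.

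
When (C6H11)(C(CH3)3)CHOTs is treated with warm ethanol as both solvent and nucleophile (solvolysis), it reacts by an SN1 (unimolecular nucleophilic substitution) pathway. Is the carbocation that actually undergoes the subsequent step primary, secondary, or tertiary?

tertiary

Step 1: Ionisation: the C–O σ-bond cleaves heterolytically; both bonding electrons depart with TsO⁻, leaving a secondary carbocation at the α-carbon.
Step 2: Carbocation rearrangement: a 1,2-hydride shift from the adjacent cyclohexyl carbon converts the initially-formed secondary cation into the more stable tertiary cation.
The cation rearranges from secondary to tertiary via a 1,2-hydride shift from the adjacent cyclohexyl carbon; the tertiary cation is what reacts next.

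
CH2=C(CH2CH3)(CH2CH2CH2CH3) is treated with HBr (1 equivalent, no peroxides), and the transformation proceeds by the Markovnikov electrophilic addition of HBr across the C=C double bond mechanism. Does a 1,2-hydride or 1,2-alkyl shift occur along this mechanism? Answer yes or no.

no

The first-formed carbocation is tertiary.
No single 1,2-shift to an adjacent carbon would produce a more-substituted cation than the one already present, so no rearrangement occurs.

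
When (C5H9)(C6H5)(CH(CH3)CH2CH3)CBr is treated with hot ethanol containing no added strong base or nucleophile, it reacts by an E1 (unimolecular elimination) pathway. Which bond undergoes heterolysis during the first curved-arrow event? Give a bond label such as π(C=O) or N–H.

C–Br

Step 1: Rate-determining heterolysis of the C–Br bond gives Br⁻ and a tertiary carbocation.
The bond broken in this step is the C–Br bond.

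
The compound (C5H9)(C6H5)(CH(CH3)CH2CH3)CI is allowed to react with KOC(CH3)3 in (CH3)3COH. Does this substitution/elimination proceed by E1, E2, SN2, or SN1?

Conditions: a strong/bulky base with a tertiary substrate bearing a β-hydrogen.
These conditions are the textbook signature of the E2 pathway.
A strong (often hindered) base removes a β-H in concert with loss of the leaving group — bimolecular elimination.

E2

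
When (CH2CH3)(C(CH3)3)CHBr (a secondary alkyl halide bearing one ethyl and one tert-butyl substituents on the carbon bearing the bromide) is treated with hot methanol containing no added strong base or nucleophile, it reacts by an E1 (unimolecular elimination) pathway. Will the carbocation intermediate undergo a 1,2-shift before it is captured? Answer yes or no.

The first-formed carbocation is secondary.
The adjacent tert-butyl carbon has no hydrogen but bears methyl groups; migration of one methyl with its bonding pair (a 1,2-methyl shift) places the charge on a tertiary centre.
Tertiary is more stable than secondary, so the shift occurs.

yes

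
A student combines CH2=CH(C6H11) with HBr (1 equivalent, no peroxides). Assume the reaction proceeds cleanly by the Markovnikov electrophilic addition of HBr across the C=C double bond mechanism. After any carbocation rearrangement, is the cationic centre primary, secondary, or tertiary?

tertiary

Step 1: The π electrons of the C=C bond attack a proton of HBr; Markovnikov addition places the new C–H on the less-substituted alkene carbon, so the positive charge ends up on the more-substituted carbon — a secondary carbocation. The H–Br bond breaks heterolytically, releasing Br⁻.
Step 2: A 1,2-hydride shift from the adjacent cyclohexyl carbon moves the positive charge from the secondary centre to an adjacent carbon, generating a more stable tertiary carbocation.
The cation rearranges from secondary to tertiary via a 1,2-hydride shift from the adjacent cyclohexyl carbon; the tertiary cation is what reacts next.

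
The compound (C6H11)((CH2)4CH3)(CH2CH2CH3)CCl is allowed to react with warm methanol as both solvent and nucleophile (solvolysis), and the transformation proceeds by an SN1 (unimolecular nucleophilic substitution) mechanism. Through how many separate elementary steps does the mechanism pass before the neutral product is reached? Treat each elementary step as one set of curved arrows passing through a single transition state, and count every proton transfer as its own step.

Step 1: Unassisted departure of Cl⁻ (taking the C–Cl bonding pair) generates a tertiary carbocation.
(No 1,2-shift: no single shift to an adjacent carbon would give a more stable cation.)
Step 2: CH3OH donates an oxygen lone pair into the empty p orbital of the cation, giving a protonated ether (an oxonium ion).
Step 3: Deprotonation of the oxonium oxygen by solvent methanol yields the neutral ether.
Total: 3 elementary steps.

3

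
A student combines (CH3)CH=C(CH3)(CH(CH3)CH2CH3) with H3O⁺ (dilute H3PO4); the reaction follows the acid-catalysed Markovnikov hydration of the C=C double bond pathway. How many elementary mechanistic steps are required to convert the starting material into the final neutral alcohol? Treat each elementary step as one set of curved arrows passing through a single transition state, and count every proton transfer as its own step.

Step 1: Electrophilic addition begins with the π(C=C) electrons forming a bond to the proton of H3O⁺. Following Markovnikov's rule, the resulting cation is tertiary. H2O is released.
(No 1,2-shift: no single shift to an adjacent carbon would give a more stable cation.)
Step 2: A lone pair on the oxygen of H2O attacks the carbocation, forming a C–O bond and an oxonium ion (a protonated alcohol).
Step 3: H2O removes a proton from the oxonium oxygen, regenerating H3O⁺ and giving the neutral alcohol.
Total: 3 elementary steps.

3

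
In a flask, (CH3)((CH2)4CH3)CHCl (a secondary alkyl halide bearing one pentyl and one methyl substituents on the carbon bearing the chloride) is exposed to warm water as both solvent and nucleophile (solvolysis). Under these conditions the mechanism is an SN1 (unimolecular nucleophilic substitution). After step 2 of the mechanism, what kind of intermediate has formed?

Step 1: Unassisted departure of Cl⁻ (taking the C–Cl bonding pair) generates a secondary carbocation.
Step 2: Nucleophilic capture: the oxygen of H2O bonds to the cationic carbon, producing an oxonium-ion intermediate.
After step 2 the species present is an oxonium ion.

oxonium ion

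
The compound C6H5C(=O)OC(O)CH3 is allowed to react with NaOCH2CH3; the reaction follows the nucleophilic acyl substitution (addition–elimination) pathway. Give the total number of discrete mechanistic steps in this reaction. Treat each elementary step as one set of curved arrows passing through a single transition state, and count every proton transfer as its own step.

Step 1: Nucleophilic addition of CH3CH2O⁻ to the acyl carbon breaks the π(C=O) bond and yields a tetrahedral, anionic intermediate.
Step 2: Elimination step: re-formation of the carbonyl π bond drives out CH3CO2⁻, giving the new acyl compound.
Total: 2 elementary steps.

2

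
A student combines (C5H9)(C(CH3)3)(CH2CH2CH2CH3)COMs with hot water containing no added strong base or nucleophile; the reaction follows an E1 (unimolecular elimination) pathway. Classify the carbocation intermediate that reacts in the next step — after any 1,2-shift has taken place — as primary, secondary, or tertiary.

Step 1: Unassisted departure of MsO⁻ (taking the C–O bonding pair) generates a tertiary carbocation.
No single 1,2-shift to an adjacent carbon would give a more-substituted cation, so no rearrangement occurs.

tertiary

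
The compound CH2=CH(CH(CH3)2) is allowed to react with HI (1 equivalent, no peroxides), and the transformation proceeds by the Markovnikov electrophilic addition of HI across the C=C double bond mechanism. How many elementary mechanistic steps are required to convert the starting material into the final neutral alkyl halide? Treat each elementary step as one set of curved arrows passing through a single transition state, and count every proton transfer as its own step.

Step 1: Protonation of the alkene by HI: the π bond acts as the nucleophile and picks up H⁺, giving the more stable (Markovnikov) secondary carbocation. The H–I bond breaks heterolytically, releasing I⁻.
Step 2: A hydride (H with its bonding pair) migrates from the adjacent isopropyl carbon to the cationic centre — a 1,2-hydride shift — upgrading the secondary cation to a tertiary one.
Step 3: I⁻ captures the cation: a lone pair on I⁻ fills the empty p orbital, producing the alkyl halide product.
Total: 3 elementary steps.

3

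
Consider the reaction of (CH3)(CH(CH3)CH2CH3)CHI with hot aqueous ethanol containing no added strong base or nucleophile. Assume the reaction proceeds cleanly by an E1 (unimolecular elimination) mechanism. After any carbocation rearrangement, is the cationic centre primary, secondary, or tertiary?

Step 1: Ionisation: the C–I σ-bond cleaves heterolytically; both bonding electrons depart with I⁻, leaving a secondary carbocation at the α-carbon.
Step 2: Carbocation rearrangement: a 1,2-hydride shift from the adjacent sec-butyl carbon converts the initially-formed secondary cation into the more stable tertiary cation.
The cation rearranges from secondary to tertiary via a 1,2-hydride shift from the adjacent sec-butyl carbon; the tertiary cation is what reacts next.

tertiary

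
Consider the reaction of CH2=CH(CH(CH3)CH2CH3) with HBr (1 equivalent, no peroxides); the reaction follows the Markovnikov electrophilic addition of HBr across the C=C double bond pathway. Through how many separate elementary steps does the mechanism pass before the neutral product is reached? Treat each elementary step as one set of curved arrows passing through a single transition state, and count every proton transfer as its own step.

3

Step 1: Electrophilic addition begins with the π(C=C) electrons forming a bond to the proton of HBr. Following Markovnikov's rule, the resulting cation is secondary. The H–Br bond breaks heterolytically, releasing Br⁻.
Step 2: A hydride (H with its bonding pair) migrates from the adjacent sec-butyl carbon to the cationic centre — a 1,2-hydride shift — upgrading the secondary cation to a tertiary one.
Step 3: Nucleophilic attack by Br⁻ on the carbocation completes the addition, giving R–Br.
Total: 3 elementary steps.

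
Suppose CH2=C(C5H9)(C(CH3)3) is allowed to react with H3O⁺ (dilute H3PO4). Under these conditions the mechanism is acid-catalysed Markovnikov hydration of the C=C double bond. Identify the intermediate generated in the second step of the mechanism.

Step 1: Electrophilic addition begins with the π(C=C) electrons forming a bond to the proton of H3O⁺. Following Markovnikov's rule, the resulting cation is tertiary. H2O is released.
Step 2: Nucleophilic capture of the cation by H2O produces the protonated alcohol (an oxonium ion).
After step 2 the species present is an oxonium ion.

oxonium ion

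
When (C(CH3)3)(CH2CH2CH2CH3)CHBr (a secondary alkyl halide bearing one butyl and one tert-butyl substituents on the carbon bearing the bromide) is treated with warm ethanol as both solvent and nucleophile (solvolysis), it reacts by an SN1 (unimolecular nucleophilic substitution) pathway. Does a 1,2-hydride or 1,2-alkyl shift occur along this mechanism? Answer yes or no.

yes

The first-formed carbocation is secondary.
The adjacent tert-butyl carbon has no hydrogen but bears methyl groups; migration of one methyl with its bonding pair (a 1,2-methyl shift) places the charge on a tertiary centre.
Tertiary is more stable than secondary, so the shift occurs.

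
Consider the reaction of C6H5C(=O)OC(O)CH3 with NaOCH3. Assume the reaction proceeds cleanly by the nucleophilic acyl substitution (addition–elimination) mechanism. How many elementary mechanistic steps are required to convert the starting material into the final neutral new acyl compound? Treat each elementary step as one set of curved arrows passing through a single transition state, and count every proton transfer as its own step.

Step 1: CH3O⁻ adds to the carbonyl carbon; the C=O π electrons shift onto oxygen and a tetrahedral alkoxide intermediate forms.
Step 2: Collapse of the tetrahedral intermediate: the alkoxide oxygen pushes its lone pair back to re-form C=O while CH3CO2⁻ leaves.
Total: 2 elementary steps.

2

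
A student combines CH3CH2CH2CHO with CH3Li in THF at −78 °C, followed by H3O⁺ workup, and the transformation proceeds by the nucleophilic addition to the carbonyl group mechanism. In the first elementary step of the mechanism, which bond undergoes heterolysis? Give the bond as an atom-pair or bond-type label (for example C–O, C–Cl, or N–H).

Step 1: A lone pair / filled orbital on the carbanion-like carbon of CH3Li attacks the electrophilic carbonyl carbon; the π(C=O) electrons shift onto oxygen, producing a tetrahedral alkoxide intermediate.
The bond broken in this step is the π(C=O) bond.

π(C=O)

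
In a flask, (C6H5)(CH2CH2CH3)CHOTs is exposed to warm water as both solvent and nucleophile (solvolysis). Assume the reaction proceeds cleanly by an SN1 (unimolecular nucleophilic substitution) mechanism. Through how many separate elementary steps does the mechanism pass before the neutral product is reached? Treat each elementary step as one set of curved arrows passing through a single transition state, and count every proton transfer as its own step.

3

Step 1: Rate-determining heterolysis of the C–O bond gives TsO⁻ and a secondary carbocation.
(No 1,2-shift: no single shift to an adjacent carbon would give a more stable cation.)
Step 2: H2O donates an oxygen lone pair into the empty p orbital of the cation, giving a protonated alcohol (an oxonium ion).
Step 3: A second solvent molecule removes the proton on oxygen, giving the neutral alcohol product.
Total: 3 elementary steps.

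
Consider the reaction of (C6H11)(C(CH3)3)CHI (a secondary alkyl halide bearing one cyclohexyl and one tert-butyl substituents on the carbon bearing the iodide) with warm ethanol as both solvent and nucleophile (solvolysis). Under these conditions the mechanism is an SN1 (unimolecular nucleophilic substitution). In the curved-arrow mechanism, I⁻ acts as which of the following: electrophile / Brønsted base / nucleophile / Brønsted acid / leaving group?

Step 1: The C–I bond breaks with both electrons going to the iodide; I⁻ leaves and a secondary carbocation remains.
I⁻ departs with both electrons of the breaking σ-bond — that is the definition of a leaving group.

leaving group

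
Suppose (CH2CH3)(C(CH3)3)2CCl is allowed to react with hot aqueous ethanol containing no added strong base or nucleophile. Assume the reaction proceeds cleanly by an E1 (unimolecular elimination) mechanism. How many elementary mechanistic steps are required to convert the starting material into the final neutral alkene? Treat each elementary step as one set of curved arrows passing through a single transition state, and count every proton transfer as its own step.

2

Step 1: Ionisation: the C–Cl σ-bond cleaves heterolytically; both bonding electrons depart with Cl⁻, leaving a tertiary carbocation at the α-carbon.
(No 1,2-shift: no single shift to an adjacent carbon would give a more stable cation.)
Step 2: Loss of a β-proton to a water (or ethanol) molecule of the solvent: the C–H bonding pair collapses toward the cationic carbon to form the C=C π bond, yielding the alkene.
Total: 2 elementary steps.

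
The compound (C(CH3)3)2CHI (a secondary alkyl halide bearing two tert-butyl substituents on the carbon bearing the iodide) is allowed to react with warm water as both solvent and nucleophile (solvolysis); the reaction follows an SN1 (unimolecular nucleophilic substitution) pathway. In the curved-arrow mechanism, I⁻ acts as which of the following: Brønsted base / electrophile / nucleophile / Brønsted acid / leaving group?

Step 1: Ionisation: the C–I σ-bond cleaves heterolytically; both bonding electrons depart with I⁻, leaving a secondary carbocation at the α-carbon.
I⁻ departs with both electrons of the breaking σ-bond — that is the definition of a leaving group.

leaving group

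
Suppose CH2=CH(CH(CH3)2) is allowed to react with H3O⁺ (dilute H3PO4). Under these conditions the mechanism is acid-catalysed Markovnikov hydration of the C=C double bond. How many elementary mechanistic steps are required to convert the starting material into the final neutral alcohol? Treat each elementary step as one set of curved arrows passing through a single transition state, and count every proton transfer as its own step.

Step 1: Protonation of the alkene by H3O⁺: the π bond acts as the nucleophile and picks up H⁺, giving the more stable (Markovnikov) secondary carbocation. H2O is released.
Step 2: A hydride (H with its bonding pair) migrates from the adjacent isopropyl carbon to the cationic centre — a 1,2-hydride shift — upgrading the secondary cation to a tertiary one.
Step 3: Nucleophilic capture of the cation by H2O produces the protonated alcohol (an oxonium ion).
Step 4: H2O removes a proton from the oxonium oxygen, regenerating H3O⁺ and giving the neutral alcohol.
Total: 4 elementary steps.

4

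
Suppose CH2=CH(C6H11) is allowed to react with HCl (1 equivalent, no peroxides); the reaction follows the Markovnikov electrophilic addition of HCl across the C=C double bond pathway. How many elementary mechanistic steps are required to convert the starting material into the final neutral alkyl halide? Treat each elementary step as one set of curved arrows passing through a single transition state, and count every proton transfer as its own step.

3

Step 1: The π electrons of the C=C bond attack a proton of HCl; Markovnikov addition places the new C–H on the less-substituted alkene carbon, so the positive charge ends up on the more-substituted carbon — a secondary carbocation. The H–Cl bond breaks heterolytically, releasing Cl⁻.
Step 2: A hydride (H with its bonding pair) migrates from the adjacent cyclohexyl carbon to the cationic centre — a 1,2-hydride shift — upgrading the secondary cation to a tertiary one.
Step 3: Cl⁻ captures the cation: a lone pair on Cl⁻ fills the empty p orbital, producing the alkyl halide product.
Total: 3 elementary steps.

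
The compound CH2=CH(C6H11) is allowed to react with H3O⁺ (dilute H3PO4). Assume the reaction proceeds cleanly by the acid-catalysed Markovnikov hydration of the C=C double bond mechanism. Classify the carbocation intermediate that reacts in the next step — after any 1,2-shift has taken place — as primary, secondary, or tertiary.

Step 1: Electrophilic addition begins with the π(C=C) electrons forming a bond to the proton of H3O⁺. Following Markovnikov's rule, the resulting cation is secondary. H2O is released.
Step 2: A hydride (H with its bonding pair) migrates from the adjacent cyclohexyl carbon to the cationic centre — a 1,2-hydride shift — upgrading the secondary cation to a tertiary one.
The cation rearranges from secondary to tertiary via a 1,2-hydride shift from the adjacent cyclohexyl carbon; the tertiary cation is what reacts next.

tertiary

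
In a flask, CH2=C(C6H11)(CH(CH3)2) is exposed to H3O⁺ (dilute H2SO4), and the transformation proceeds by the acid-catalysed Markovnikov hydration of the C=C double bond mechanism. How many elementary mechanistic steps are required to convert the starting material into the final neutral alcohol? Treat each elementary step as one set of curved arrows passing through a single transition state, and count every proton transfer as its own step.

3

Step 1: The π electrons of the C=C bond attack a proton of H3O⁺; Markovnikov addition places the new C–H on the less-substituted alkene carbon, so the positive charge ends up on the more-substituted carbon — a tertiary carbocation. H2O is released.
(No 1,2-shift: no single shift to an adjacent carbon would give a more stable cation.)
Step 2: Water acts as the nucleophile: an oxygen lone pair bonds to the cationic carbon, giving an oxonium-ion intermediate.
Step 3: Proton transfer from the O–H of the oxonium ion to H2O completes the catalytic cycle and yields the alcohol.
Total: 3 elementary steps.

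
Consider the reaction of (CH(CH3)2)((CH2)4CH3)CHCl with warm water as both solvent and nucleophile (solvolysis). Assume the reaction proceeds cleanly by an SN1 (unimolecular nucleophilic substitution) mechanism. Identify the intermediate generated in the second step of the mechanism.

Step 1: The C–Cl bond breaks with both electrons going to the chloride; Cl⁻ leaves and a secondary carbocation remains.
Step 2: A 1,2-hydride shift from the adjacent isopropyl carbon moves the positive charge from the secondary centre to an adjacent carbon, generating a more stable tertiary carbocation.
After step 2 the species present is a tertiary carbocation.

tertiary carbocation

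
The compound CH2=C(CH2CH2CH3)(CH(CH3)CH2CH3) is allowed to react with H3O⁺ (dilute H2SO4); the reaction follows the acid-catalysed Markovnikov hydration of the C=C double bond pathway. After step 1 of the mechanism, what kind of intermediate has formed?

tertiary carbocation

Step 1: Protonation of the alkene by H3O⁺: the π bond acts as the nucleophile and picks up H⁺, giving the more stable (Markovnikov) tertiary carbocation. H2O is released.
After step 1 the species present is a tertiary carbocation.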